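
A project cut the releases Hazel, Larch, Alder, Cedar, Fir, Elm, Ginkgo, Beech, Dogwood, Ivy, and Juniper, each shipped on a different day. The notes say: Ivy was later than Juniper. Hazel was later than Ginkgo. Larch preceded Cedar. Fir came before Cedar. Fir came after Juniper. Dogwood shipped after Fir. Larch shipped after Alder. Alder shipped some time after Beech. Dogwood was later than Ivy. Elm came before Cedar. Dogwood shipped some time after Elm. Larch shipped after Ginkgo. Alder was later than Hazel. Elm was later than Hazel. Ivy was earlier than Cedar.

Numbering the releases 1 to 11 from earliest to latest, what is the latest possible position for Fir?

Fir must come before Cedar and Dogwood — 2 releases forced after it.
Everything else can be placed before Fir in some valid order, so Fir can sit as late as position 11 − 2 = 9.

9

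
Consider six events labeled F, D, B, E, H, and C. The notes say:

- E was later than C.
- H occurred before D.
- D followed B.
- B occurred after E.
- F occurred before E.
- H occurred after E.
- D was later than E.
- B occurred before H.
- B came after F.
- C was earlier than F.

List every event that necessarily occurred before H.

B, C, E, F

Directly stated before H: B and E.
C reaches H via C → E → H.
F reaches H via F → B → H.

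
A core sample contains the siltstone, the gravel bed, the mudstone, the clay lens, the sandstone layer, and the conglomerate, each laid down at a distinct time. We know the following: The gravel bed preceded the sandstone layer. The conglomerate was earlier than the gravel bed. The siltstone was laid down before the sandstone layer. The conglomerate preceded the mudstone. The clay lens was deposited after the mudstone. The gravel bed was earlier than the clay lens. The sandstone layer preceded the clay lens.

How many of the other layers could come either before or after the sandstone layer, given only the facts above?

1

Forced before the sandstone layer: the conglomerate, the gravel bed, and the siltstone; forced after the sandstone layer: the clay lens.
That leaves the mudstone with no forced order relative to the sandstone layer — 1.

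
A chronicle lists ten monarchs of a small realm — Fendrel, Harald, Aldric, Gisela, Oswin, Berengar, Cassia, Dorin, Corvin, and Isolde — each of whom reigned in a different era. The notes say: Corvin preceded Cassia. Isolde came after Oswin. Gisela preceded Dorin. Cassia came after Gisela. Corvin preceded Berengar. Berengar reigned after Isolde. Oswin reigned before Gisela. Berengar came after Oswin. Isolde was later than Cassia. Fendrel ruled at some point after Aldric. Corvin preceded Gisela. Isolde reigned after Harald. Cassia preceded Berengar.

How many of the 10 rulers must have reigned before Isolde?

5

Directly stated before Isolde: Cassia, Harald, and Oswin.
Corvin reaches Isolde via Corvin → Cassia → Isolde.
Gisela reaches Isolde via Gisela → Cassia → Isolde.
No chain forces Dorin (or any of the others) ahead of Isolde.
That's Cassia, Corvin, Gisela, Harald, and Oswin — 5 in all.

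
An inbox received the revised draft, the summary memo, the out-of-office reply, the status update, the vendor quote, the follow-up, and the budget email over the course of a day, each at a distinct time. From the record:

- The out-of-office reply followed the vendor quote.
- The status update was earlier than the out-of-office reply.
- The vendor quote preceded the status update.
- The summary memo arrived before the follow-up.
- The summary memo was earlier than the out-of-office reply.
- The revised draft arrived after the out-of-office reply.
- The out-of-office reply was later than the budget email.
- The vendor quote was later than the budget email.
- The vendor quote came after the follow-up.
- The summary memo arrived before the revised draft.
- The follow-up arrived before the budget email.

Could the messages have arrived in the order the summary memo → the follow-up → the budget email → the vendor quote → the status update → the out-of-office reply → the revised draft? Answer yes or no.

yes

Check each stated constraint against the proposed order — e.g. the summary memo is ahead of the out-of-office reply; the summary memo is ahead of the revised draft. Every pair is in the required order; nothing is violated.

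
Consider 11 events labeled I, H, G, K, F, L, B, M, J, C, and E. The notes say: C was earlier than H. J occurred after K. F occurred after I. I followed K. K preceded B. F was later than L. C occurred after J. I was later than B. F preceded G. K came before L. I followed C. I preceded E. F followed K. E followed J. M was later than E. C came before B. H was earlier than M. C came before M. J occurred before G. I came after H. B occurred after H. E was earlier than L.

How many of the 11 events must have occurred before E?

6

Directly stated before E: I and J.
B reaches E via B → I → E.
C reaches E via C → I → E.
H reaches E via H → I → E.
Likewise K reaches E by chaining the stated constraints.
No chain forces F (or any of the others) ahead of E.
That's B, C, H, I, J, and K — 6 in all.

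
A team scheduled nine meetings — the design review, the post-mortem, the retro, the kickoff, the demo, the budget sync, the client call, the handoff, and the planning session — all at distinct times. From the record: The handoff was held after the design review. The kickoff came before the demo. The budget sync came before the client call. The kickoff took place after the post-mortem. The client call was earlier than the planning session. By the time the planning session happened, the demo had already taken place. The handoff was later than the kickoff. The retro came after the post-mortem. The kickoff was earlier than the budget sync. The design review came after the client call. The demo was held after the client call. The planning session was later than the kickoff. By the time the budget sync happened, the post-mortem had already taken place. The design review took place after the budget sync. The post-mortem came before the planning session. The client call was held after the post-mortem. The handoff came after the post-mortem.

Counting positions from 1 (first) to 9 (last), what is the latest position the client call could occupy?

The client call must come before the demo, the design review, the handoff, and the planning session — 4 meetings forced after it.
Everything else can be placed before the client call in some valid order, so the client call can sit as late as position 9 − 4 = 5.

5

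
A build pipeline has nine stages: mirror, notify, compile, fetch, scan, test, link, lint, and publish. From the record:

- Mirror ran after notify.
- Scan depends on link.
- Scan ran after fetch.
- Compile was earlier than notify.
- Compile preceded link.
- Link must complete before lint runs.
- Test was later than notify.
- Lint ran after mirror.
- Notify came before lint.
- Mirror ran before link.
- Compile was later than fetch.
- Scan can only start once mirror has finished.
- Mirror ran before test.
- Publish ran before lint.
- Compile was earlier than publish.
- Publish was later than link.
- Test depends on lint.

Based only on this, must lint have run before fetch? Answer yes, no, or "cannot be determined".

no

Tracing the constraints gives fetch → compile → publish → lint, so fetch must come before lint.
That means lint cannot be before fetch.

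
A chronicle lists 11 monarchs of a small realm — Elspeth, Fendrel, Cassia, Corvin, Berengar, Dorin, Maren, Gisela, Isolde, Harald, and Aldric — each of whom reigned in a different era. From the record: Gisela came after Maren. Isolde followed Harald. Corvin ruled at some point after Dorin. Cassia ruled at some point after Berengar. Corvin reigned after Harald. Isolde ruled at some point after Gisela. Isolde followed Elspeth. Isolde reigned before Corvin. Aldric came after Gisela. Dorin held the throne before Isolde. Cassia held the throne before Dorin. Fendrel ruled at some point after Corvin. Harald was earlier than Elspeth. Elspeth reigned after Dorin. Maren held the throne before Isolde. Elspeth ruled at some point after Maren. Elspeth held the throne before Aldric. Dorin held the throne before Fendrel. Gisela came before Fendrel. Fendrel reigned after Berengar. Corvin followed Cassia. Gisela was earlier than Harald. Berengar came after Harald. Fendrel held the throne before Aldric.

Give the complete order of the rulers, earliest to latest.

The constraints fix every adjacent pair, so only one ordering works:
Maren → Gisela → Harald → Berengar → Cassia → Dorin → Elspeth → Isolde → Corvin → Fendrel → Aldric.

Maren, Gisela, Harald, Berengar, Cassia, Dorin, Elspeth, Isolde, Corvin, Fendrel, Aldric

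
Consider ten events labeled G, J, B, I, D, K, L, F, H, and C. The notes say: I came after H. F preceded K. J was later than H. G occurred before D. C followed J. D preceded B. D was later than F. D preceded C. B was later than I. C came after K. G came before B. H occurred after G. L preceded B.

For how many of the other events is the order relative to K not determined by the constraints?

Forced before K: F; forced after K: C.
That leaves B, D, G, H, I, J, and L with no forced order relative to K — 7.

7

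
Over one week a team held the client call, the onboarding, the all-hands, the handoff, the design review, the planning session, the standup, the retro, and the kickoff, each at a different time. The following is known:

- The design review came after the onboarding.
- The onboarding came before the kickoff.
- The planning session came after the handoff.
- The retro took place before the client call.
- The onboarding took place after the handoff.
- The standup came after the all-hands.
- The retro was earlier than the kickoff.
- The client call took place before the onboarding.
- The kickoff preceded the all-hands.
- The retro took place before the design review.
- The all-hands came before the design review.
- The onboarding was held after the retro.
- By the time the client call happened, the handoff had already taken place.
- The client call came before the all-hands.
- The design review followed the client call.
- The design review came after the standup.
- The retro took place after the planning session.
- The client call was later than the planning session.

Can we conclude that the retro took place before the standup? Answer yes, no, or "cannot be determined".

Chain the constraints: the retro → the kickoff → the all-hands → the standup. Each link is directly stated, so the retro comes before the standup.

yes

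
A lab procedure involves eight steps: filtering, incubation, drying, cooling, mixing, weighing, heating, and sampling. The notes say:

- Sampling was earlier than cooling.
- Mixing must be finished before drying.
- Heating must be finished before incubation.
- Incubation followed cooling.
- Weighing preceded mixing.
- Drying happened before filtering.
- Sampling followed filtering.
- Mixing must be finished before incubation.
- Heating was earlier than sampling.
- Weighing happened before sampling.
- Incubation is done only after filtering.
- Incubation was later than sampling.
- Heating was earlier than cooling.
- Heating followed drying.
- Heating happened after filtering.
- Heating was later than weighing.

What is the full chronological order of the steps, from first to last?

The constraints fix every adjacent pair, so only one ordering works:
weighing → mixing → drying → filtering → heating → sampling → cooling → incubation.

weighing, mixing, drying, filtering, heating, sampling, cooling, incubation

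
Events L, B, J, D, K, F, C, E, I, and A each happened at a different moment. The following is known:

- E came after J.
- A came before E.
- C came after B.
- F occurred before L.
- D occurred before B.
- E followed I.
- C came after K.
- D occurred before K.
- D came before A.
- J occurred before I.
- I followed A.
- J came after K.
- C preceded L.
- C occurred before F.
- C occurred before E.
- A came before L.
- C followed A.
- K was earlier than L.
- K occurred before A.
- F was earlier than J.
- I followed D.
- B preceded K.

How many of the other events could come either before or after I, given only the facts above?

1

Forced before I: A, B, C, D, F, J, and K; forced after I: E.
That leaves L with no forced order relative to I — 1.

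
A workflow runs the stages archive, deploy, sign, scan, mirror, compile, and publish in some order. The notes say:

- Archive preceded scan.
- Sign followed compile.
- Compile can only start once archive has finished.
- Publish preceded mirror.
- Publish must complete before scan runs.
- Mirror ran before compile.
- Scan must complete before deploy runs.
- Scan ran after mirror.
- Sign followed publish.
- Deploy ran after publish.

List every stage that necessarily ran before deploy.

archive, mirror, publish, scan

Directly stated before deploy: publish and scan.
Archive reaches deploy via archive → scan → deploy.
Mirror reaches deploy via mirror → scan → deploy.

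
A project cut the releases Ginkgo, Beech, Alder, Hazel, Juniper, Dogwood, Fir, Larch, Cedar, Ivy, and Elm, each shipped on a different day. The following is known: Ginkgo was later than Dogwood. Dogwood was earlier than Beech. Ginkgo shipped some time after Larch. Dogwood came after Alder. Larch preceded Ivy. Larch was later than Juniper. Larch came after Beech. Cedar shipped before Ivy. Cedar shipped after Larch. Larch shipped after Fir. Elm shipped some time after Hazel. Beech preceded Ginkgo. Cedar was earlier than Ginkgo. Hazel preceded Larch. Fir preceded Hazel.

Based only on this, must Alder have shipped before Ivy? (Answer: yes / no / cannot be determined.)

Chain the constraints: Alder → Dogwood → Beech → Larch → Ivy. Each link is directly stated, so Alder comes before Ivy.

yes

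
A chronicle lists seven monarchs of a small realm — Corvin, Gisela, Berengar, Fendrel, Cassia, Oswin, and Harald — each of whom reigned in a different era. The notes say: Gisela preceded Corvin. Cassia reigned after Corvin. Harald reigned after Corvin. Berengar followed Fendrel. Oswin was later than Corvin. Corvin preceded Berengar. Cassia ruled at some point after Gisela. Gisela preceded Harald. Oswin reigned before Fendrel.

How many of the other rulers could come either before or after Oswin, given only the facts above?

Forced before Oswin: Corvin and Gisela; forced after Oswin: Berengar and Fendrel.
That leaves Cassia and Harald with no forced order relative to Oswin — 2.

2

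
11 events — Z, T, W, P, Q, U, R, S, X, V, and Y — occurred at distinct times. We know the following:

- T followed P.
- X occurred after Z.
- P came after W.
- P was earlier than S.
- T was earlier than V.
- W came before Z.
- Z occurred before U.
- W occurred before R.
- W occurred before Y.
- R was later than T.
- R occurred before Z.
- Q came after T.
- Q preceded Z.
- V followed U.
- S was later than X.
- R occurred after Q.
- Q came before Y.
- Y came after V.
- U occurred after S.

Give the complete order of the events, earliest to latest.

The constraints fix every adjacent pair, so only one ordering works:
W → P → T → Q → R → Z → X → S → U → V → Y.

W, P, T, Q, R, Z, X, S, U, V, Y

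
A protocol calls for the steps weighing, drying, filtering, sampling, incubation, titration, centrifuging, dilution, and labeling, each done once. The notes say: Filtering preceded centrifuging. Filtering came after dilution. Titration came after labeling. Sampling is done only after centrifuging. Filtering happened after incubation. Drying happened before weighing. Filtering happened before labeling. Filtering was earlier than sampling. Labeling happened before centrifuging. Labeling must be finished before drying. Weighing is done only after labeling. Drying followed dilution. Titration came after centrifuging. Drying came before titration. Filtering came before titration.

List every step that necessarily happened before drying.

dilution, filtering, incubation, labeling

Directly stated before drying: dilution and labeling.
Filtering reaches drying via filtering → labeling → drying.
Incubation reaches drying via incubation → filtering → labeling → drying.
No chain forces titration (or any of the others) ahead of drying.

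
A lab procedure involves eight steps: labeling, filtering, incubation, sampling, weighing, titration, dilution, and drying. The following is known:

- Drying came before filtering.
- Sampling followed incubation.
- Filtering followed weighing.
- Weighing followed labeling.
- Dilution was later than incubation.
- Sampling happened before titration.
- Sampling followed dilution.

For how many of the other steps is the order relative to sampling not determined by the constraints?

Forced before sampling: dilution and incubation; forced after sampling: titration.
That leaves drying, filtering, labeling, and weighing with no forced order relative to sampling — 4.

4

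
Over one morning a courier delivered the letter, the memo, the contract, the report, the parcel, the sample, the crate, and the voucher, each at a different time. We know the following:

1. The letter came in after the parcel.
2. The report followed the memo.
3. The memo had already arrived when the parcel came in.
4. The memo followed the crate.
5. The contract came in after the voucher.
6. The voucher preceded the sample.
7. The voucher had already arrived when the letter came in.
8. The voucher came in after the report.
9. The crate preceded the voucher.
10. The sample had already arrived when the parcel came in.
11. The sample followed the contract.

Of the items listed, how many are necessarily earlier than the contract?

Directly stated before the contract: the voucher.
The crate reaches the contract via the crate → the voucher → the contract.
The memo reaches the contract via the memo → the report → the voucher → the contract.
The report reaches the contract via the report → the voucher → the contract.
No chain forces the parcel (or any of the others) ahead of the contract.
That's the crate, the memo, the report, and the voucher — 4 in all.

4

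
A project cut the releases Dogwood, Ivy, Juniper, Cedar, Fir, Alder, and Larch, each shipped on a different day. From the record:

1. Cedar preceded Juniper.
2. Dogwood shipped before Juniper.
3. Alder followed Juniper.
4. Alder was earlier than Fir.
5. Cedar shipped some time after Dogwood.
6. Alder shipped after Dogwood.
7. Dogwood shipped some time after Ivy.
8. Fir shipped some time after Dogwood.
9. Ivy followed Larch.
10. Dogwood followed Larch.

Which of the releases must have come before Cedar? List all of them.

Dogwood, Ivy, Larch

Directly stated before Cedar: Dogwood.
Ivy reaches Cedar via Ivy → Dogwood → Cedar.
Larch reaches Cedar via Larch → Dogwood → Cedar.
No chain forces Juniper (or any of the others) ahead of Cedar.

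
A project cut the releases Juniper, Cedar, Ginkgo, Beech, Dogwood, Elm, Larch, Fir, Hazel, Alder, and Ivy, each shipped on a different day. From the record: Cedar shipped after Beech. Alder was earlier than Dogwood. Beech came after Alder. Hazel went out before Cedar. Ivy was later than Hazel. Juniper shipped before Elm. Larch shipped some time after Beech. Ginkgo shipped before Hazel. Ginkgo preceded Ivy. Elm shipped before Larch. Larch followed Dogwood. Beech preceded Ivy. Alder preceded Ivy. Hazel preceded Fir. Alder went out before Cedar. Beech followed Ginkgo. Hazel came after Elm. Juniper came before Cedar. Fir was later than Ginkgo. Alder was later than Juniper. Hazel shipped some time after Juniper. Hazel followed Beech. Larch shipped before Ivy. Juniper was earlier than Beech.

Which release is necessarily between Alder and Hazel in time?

Tracing the constraints gives Alder → Beech → Hazel, so Beech sits after Alder and before Hazel.
No other release is forced both after Alder and before Hazel.

Beech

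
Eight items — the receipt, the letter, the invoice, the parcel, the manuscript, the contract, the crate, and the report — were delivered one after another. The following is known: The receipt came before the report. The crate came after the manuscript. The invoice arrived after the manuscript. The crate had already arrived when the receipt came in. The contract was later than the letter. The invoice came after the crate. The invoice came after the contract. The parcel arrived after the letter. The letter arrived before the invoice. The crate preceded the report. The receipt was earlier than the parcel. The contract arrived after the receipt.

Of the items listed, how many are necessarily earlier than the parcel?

Directly stated before the parcel: the letter and the receipt.
The crate reaches the parcel via the crate → the receipt → the parcel.
The manuscript reaches the parcel via the manuscript → the crate → the receipt → the parcel.
No chain forces the report (or any of the others) ahead of the parcel.
That's the crate, the letter, the manuscript, and the receipt — 4 in all.

4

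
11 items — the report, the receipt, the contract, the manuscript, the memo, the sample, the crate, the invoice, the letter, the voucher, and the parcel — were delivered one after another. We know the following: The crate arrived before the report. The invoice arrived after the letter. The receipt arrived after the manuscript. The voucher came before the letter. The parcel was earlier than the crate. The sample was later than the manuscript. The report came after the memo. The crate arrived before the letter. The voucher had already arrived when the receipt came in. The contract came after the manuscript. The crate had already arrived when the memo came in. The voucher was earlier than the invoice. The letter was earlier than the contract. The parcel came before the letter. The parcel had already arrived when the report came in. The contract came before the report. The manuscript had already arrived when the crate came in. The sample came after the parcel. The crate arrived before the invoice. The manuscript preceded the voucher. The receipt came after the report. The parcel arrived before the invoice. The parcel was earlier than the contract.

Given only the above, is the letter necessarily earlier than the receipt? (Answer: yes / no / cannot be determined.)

yes

Chain the constraints: the letter → the contract → the report → the receipt. Each link is directly stated, so the letter comes before the receipt.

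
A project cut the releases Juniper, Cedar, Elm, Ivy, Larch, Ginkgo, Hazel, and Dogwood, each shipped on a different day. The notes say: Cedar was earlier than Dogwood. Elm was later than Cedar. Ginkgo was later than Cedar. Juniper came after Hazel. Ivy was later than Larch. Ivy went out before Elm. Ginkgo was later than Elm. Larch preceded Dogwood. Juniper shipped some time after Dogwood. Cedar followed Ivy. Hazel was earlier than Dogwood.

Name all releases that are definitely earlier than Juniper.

Directly stated before Juniper: Dogwood and Hazel.
Cedar reaches Juniper via Cedar → Dogwood → Juniper.
Ivy reaches Juniper via Ivy → Cedar → Dogwood → Juniper.
Larch reaches Juniper via Larch → Dogwood → Juniper.
No chain forces Ginkgo (or any of the others) ahead of Juniper.

Cedar, Dogwood, Hazel, Ivy, Larch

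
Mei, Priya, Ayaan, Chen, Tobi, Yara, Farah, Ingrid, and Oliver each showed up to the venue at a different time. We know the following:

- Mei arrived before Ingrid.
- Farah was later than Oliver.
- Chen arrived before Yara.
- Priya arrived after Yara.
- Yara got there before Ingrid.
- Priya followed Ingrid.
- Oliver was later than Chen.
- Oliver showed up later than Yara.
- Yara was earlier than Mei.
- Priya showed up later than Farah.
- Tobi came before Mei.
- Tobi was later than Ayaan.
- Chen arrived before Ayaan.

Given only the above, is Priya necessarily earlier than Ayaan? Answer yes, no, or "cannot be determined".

Tracing the constraints gives Ayaan → Tobi → Mei → Ingrid → Priya, so Ayaan must come before Priya.
That means Priya cannot be before Ayaan.

no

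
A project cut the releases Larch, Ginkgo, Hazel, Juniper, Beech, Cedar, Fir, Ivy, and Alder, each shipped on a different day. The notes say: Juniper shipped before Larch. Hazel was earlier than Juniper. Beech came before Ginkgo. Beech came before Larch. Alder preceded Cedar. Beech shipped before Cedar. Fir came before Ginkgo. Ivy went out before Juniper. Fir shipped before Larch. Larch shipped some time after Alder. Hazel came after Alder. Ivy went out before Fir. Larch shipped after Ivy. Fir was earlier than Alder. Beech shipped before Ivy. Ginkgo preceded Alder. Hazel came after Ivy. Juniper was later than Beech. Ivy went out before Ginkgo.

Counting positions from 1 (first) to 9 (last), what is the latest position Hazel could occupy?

7

Hazel must come before Juniper and Larch — 2 releases forced after it.
Everything else can be placed before Hazel in some valid order, so Hazel can sit as late as position 9 − 2 = 7.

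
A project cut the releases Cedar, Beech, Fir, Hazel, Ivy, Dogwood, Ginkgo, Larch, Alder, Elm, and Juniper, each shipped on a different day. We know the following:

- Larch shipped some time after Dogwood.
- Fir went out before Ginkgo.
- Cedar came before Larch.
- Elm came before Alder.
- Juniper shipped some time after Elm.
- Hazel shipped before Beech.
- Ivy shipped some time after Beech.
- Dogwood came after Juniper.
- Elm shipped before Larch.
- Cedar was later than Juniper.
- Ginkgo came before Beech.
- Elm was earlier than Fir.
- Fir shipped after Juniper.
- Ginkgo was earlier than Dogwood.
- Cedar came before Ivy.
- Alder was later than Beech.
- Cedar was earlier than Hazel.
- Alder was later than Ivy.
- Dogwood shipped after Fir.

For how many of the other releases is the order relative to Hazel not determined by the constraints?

Forced before Hazel: Cedar, Elm, and Juniper; forced after Hazel: Alder, Beech, and Ivy.
That leaves Dogwood, Fir, Ginkgo, and Larch with no forced order relative to Hazel — 4.

4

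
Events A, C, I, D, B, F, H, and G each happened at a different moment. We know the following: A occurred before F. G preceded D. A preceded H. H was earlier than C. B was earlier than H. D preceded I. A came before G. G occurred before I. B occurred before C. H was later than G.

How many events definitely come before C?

Directly stated before C: B and H.
A reaches C via A → H → C.
G reaches C via G → H → C.
That's A, B, G, and H — 4 in all.

4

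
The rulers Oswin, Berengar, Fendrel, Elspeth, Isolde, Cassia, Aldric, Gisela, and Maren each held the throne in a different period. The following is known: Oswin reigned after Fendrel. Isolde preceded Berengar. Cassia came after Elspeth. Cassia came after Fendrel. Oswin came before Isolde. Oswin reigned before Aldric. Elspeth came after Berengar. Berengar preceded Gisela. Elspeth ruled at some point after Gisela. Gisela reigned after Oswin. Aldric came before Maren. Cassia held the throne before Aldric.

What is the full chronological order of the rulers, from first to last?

The constraints fix every adjacent pair, so only one ordering works:
Fendrel → Oswin → Isolde → Berengar → Gisela → Elspeth → Cassia → Aldric → Maren.

Fendrel, Oswin, Isolde, Berengar, Gisela, Elspeth, Cassia, Aldric, Maren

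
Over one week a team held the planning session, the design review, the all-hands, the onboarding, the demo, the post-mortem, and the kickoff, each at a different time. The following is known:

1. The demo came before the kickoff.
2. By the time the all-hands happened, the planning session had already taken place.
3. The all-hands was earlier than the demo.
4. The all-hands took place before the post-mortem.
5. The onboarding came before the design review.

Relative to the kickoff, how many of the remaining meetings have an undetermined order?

3

Forced before the kickoff: the all-hands, the demo, and the planning session.
That leaves the design review, the onboarding, and the post-mortem with no forced order relative to the kickoff — 3.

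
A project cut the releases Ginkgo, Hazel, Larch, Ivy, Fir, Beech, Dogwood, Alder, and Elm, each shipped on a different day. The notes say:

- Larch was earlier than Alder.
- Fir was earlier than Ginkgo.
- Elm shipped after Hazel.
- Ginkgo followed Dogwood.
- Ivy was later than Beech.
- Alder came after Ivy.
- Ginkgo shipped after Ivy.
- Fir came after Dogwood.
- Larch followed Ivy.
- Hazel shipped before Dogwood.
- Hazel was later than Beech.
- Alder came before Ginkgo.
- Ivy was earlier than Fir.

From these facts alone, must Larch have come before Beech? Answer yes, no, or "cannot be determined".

Tracing the constraints gives Beech → Ivy → Larch, so Beech must come before Larch.
That means Larch cannot be before Beech.

no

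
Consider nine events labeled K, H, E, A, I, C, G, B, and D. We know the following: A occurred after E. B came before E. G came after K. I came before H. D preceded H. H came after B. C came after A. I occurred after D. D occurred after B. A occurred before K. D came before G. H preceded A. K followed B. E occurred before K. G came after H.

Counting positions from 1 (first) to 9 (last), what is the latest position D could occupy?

3

D must come before A, C, G, H, I, and K — 6 events forced after it.
Everything else can be placed before D in some valid order, so D can sit as late as position 9 − 6 = 3.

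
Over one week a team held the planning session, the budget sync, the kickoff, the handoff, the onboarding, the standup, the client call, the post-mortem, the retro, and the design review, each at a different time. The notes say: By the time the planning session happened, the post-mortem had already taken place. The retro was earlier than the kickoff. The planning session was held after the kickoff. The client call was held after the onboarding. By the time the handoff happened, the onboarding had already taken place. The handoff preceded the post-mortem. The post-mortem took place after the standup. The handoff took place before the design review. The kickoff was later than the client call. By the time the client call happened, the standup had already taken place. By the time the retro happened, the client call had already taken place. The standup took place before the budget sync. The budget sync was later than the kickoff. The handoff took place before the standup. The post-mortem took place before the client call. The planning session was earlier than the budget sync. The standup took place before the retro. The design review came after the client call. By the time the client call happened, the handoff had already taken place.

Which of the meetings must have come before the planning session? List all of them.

Directly stated before the planning session: the kickoff and the post-mortem.
The client call reaches the planning session via the client call → the kickoff → the planning session.
The handoff reaches the planning session via the handoff → the post-mortem → the planning session.
The onboarding reaches the planning session via the onboarding → the handoff → the post-mortem → the planning session.
Likewise the retro and the standup each reach the planning session by chaining the stated constraints.
No chain forces the budget sync (or any of the others) ahead of the planning session.

the client call, the handoff, the kickoff, the onboarding, the post-mortem, the retro, the standup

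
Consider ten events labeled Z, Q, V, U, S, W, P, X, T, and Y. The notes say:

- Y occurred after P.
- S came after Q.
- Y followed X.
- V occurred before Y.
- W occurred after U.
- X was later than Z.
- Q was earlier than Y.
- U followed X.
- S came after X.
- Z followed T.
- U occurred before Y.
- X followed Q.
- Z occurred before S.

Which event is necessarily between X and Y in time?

U

Tracing the constraints gives X → U → Y, so U sits after X and before Y.
No other event is forced both after X and before Y.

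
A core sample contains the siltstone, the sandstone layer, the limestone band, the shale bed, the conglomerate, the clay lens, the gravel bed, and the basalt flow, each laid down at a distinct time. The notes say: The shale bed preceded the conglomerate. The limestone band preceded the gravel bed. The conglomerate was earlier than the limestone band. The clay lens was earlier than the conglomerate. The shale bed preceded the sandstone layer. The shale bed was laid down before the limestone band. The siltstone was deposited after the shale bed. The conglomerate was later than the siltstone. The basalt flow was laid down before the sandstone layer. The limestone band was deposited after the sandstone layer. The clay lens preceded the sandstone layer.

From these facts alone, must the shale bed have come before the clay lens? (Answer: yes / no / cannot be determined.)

cannot be determined

No chain of stated constraints runs from the shale bed to the clay lens, and none runs from the clay lens to the shale bed either.
So the relative order of the shale bed and the clay lens is not fixed by the given facts.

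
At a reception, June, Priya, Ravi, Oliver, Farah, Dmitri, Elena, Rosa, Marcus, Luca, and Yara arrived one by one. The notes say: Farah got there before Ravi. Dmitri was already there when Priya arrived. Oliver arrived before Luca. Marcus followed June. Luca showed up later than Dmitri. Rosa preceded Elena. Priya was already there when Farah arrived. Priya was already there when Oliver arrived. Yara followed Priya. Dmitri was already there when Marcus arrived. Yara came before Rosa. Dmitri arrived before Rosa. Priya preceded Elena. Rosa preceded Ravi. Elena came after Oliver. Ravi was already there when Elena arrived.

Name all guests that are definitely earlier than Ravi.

Directly stated before Ravi: Farah and Rosa.
Dmitri reaches Ravi via Dmitri → Rosa → Ravi.
Priya reaches Ravi via Priya → Farah → Ravi.
Yara reaches Ravi via Yara → Rosa → Ravi.
No chain forces Marcus (or any of the others) ahead of Ravi.

Dmitri, Farah, Priya, Rosa, Yara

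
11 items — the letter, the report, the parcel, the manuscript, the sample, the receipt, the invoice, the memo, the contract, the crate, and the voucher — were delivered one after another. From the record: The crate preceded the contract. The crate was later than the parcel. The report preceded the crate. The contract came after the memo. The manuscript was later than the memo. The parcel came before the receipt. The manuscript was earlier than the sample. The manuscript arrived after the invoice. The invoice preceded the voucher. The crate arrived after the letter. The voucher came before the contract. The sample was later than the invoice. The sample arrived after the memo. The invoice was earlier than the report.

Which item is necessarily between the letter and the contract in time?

Tracing the constraints gives the letter → the crate → the contract, so the crate sits after the letter and before the contract.
No other item is forced both after the letter and before the contract.

the crate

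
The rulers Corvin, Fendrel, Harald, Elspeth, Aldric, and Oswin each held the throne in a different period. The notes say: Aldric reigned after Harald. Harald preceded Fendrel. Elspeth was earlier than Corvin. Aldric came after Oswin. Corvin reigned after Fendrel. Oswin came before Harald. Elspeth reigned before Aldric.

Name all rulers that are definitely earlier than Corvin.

Elspeth, Fendrel, Harald, Oswin

Directly stated before Corvin: Elspeth and Fendrel.
Harald reaches Corvin via Harald → Fendrel → Corvin.
Oswin reaches Corvin via Oswin → Harald → Fendrel → Corvin.
No chain forces Aldric ahead of Corvin.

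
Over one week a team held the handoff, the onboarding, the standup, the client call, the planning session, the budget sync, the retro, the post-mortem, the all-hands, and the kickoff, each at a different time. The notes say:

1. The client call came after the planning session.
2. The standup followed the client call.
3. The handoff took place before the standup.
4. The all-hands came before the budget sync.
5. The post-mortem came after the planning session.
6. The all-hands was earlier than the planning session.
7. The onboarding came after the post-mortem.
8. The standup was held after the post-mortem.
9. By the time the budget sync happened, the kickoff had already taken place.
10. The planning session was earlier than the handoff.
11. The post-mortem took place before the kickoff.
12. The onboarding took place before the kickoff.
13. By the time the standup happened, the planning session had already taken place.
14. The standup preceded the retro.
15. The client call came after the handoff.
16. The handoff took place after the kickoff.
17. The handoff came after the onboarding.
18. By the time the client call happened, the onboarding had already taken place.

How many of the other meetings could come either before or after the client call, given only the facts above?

Forced before the client call: the all-hands, the handoff, the kickoff, the onboarding, the planning session, and the post-mortem; forced after the client call: the retro and the standup.
That leaves the budget sync with no forced order relative to the client call — 1.

1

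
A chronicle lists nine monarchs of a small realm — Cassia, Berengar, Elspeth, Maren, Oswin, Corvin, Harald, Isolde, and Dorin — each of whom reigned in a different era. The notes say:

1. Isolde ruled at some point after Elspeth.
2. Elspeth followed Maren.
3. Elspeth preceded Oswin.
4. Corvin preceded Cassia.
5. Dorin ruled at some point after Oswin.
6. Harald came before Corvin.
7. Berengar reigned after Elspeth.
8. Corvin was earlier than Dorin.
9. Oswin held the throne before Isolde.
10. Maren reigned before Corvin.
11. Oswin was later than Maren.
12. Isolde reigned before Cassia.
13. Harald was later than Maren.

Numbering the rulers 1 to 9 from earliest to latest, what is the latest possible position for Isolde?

8

Isolde must come before Cassia — 1 ruler forced after them.
Everything else can be placed before Isolde in some valid order, so Isolde can sit as late as position 9 − 1 = 8.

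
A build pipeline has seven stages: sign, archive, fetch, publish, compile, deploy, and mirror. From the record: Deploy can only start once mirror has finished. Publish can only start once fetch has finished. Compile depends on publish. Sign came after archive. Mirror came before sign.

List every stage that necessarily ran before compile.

Directly stated before compile: publish.
Fetch reaches compile via fetch → publish → compile.

fetch, publish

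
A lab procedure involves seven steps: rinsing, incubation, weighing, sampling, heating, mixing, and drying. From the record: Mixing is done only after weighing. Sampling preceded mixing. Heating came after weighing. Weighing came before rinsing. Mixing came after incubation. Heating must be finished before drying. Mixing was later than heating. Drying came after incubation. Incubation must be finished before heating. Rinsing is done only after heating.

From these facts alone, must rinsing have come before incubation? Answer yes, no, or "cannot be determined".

Tracing the constraints gives incubation → heating → rinsing, so incubation must come before rinsing.
That means rinsing cannot be before incubation.

no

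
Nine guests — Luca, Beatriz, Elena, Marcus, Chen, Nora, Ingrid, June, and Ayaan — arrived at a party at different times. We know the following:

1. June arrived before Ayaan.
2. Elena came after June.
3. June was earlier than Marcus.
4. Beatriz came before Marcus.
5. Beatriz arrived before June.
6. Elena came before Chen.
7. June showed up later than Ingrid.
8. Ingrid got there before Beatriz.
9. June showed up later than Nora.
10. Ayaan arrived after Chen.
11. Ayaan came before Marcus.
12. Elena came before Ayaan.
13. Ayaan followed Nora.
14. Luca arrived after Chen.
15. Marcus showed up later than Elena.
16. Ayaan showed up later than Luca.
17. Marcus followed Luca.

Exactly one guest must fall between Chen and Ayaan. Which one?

Luca

Tracing the constraints gives Chen → Luca → Ayaan, so Luca sits after Chen and before Ayaan.
No other guest is forced both after Chen and before Ayaan.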